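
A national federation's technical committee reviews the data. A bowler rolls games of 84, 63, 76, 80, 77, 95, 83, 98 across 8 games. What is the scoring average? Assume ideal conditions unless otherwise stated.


Average = sum / n
Sum = 656
Average = 656 / 8 = 82

82


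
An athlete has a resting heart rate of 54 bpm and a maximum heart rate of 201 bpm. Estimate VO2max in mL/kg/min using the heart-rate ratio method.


VO2max = 15.3 * HRmax / HRrest
VO2max = 15.3 * 201 / 54
VO2max = 3075.3 / 54 = 56.95 mL/kg/min

56.95 mL/kg/min


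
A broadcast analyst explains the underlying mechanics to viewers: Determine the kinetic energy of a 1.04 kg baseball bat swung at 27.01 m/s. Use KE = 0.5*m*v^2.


KE = 0.5 * m * v^2
KE = 0.5 * 1.04 * 27.01^2
KE = 0.5 * 1.04 * 729.5401 = 379.3609 J

379.3609 J


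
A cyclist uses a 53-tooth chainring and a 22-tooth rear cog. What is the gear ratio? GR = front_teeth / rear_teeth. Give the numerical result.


GR = front_teeth / rear_teeth
GR = 53 / 22
GR = 2.4091

2.4091


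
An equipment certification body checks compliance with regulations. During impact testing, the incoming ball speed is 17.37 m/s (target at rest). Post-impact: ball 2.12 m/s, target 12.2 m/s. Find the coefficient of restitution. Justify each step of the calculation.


e = (v2_after - v1_after) / (v1_before - v2_before)
Numerator = 12.2 - 2.12 = 10.08
Denominator = 17.37 - 0 = 17.37
e = 10.08 / 17.37 = 0.5803

0.5803


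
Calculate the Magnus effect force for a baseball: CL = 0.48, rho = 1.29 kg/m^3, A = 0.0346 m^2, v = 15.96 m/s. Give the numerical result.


FM = 0.5 * CL * rho * A * v^2
FM = 0.5 * 0.48 * 1.29 * 0.0346 * 15.96^2
v^2 = 254.7216
FM = 0.5 * 0.48 * 1.29 * 0.0346 * 254.7216 = 2.7286 N

2.7286 N


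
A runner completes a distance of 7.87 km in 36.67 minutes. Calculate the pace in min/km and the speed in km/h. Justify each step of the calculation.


Pace = time / distance = 36.67 min / 7.87 km = 4.6595 min/km
Speed = distance / time_in_hours = 7.87 / 0.6112 hr
Speed = 12.877 km/h

4.6595 min/km, 12.877 km/h


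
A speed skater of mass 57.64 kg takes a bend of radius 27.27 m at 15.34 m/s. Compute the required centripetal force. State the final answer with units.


Fc = m * v^2 / r
v^2 = 15.34^2 = 235.3156
Fc = 57.64 * 235.3156 / 27.27
Fc = 13563.5912 / 27.27 = 497.3814 N

497.3814 N


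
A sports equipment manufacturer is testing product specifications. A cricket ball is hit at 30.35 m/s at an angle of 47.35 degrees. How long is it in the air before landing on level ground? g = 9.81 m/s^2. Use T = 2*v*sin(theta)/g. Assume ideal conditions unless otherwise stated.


T = 2*v*sin(theta)/g
sin(theta) = sin(47.35 deg) = 0.7355
T = 2*30.35*0.7355 / 9.81
T = 44.6452 / 9.81 = 4.551 s

4.551 s


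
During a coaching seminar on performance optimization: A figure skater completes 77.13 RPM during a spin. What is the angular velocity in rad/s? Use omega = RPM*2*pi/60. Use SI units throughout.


omega = RPM * 2 * pi / 60
omega = 77.13 * 2 * 3.14159 / 60
omega = 484.6221 / 60 = 8.077 rad/s

8.077 rad/s


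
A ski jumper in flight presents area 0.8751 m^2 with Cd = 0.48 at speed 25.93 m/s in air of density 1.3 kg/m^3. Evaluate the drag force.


Fd = 0.5 * Cd * rho * A * v^2
Fd = 0.5 * 0.48 * 1.3 * 0.8751 * 25.93^2
v^2 = 672.3649
Fd = 0.5 * 0.48 * 1.3 * 0.8751 * 672.3649 = 183.5766 N

183.5766 N


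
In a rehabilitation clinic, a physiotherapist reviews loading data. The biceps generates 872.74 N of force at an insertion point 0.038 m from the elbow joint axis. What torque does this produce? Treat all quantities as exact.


tau = F * d
tau = 872.74 * 0.038
tau = 33.1641 N*m

33.1641 N*m


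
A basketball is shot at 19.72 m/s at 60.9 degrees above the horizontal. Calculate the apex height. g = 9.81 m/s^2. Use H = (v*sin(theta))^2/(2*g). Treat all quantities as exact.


H = (v*sin(theta))^2 / (2*g)
vy = v*sin(theta) = 19.72 * sin(60.9 deg) = 17.2308 m/s
H = vy^2 / (2*g) = 296.9001 / (2*9.81)
H = 296.9001 / 19.62 = 15.1325 m

15.1325 m


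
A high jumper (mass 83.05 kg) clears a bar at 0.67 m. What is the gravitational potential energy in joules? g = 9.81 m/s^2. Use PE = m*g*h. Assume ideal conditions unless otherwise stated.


PE = m * g * h
PE = 83.05 * 9.81 * 0.67
PE = 814.7205 * 0.67 = 545.8627 J

545.8627 J


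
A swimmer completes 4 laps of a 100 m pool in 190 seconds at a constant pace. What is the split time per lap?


Split time = total_time / n_laps = 190 / 4
Split time = 47.5 s per lap

47.5 s


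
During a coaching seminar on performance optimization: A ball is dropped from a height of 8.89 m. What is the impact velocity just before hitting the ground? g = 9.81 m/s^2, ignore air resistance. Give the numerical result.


v = sqrt(2 * g * h)
v = sqrt(2 * 9.81 * 8.89)
v = sqrt(174.4218) = 13.2069 m/s

13.2069 m/s


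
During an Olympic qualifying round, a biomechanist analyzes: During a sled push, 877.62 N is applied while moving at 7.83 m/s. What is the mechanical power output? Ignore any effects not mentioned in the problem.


P = F * v
P = 877.62 * 7.83
P = 6871.7646 W

6871.7646 W


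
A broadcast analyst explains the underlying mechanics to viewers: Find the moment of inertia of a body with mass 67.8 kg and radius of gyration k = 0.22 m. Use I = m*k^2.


I = m * k^2
I = 67.8 * 0.22^2
I = 67.8 * 0.0484 = 3.2815 kg*m^2

3.2815 kg*m^2


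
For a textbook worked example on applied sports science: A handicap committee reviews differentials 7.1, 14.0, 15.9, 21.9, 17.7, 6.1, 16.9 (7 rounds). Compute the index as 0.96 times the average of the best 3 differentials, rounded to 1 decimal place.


All differentials: 7.1, 14.0, 15.9, 21.9, 17.7, 6.1, 16.9
Sorted: 6.1, 7.1, 14.0, 15.9, 16.9, 17.7, 21.9
Best 3: 6.1, 7.1, 14.0
Average of best = 27.2 / 3 = 9.0667
Raw index = 9.0667 * 0.96 = 8.704
Handicap index = round(8.704, 1) = 8.7

8.7


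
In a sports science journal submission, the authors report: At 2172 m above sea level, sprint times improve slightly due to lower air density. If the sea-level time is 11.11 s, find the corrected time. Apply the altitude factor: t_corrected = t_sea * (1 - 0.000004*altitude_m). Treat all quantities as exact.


Correction factor = 1 - 0.000004 * 2172 = 0.991312
t_corrected = t_sea * factor = 11.11 * 0.991312
t_corrected = 11.0135 s

11.0135 s


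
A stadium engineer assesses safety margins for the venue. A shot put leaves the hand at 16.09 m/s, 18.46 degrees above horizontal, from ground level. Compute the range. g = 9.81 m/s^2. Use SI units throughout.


R = v^2 * sin(2*theta) / g
Convert angle to radians: theta = 18.46 deg = 0.3222 rad
sin(2*theta) = sin(0.6444) = 0.6007
R = 16.09^2 * 0.6007 / 9.81
R = 258.8881 * 0.6007 / 9.81 = 15.8526 m

15.8526 m


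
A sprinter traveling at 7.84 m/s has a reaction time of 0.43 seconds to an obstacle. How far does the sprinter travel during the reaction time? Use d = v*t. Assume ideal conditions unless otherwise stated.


d = v * t
d = 7.84 * 0.43
d = 3.3712 m

3.3712 m


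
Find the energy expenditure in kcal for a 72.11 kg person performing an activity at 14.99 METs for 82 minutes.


kcal = MET * mass * time_hr
Convert time: 82 min = 1.3667 hr
kcal = 14.99 * 72.11 * 1.3667
kcal = 1477.2695 kcal

1477.2695 kcal


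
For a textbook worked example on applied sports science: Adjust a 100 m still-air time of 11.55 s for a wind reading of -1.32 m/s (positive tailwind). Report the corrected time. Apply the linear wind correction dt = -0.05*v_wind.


dt = -0.05 * v_wind = -0.05 * -1.32 = 0.066 s
t_corrected = t_still + dt = 11.55 + (0.066)
t_corrected = 11.616 s

11.616 s


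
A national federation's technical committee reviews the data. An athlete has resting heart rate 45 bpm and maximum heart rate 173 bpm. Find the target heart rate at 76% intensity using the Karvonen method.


Target = HRrest + pct*(HRmax - HRrest)
Heart rate reserve = HRmax - HRrest = 173 - 45 = 128 bpm
Fraction = 76% = 0.76
Target = 45 + 0.76 * 128
Target = 45 + 97.28 = 142.28 bpm

142.28 bpm


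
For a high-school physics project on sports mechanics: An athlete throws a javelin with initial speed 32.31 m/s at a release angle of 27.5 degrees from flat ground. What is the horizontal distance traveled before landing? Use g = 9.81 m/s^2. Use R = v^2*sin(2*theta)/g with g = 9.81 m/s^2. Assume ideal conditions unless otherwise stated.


R = v^2 * sin(2*theta) / g
Convert angle to radians: theta = 27.5 deg = 0.48 rad
sin(2*theta) = sin(0.9599) = 0.8192
R = 32.31^2 * 0.8192 / 9.81
R = 1043.9361 * 0.8192 / 9.81 = 87.1705 m

87.1705 m


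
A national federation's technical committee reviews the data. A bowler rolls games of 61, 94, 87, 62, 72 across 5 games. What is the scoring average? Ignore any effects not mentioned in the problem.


Average = sum / n
Sum = 376
Average = 376 / 5 = 75.2

75.2


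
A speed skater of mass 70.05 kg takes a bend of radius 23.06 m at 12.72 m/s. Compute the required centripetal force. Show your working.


Fc = m * v^2 / r
v^2 = 12.72^2 = 161.7984
Fc = 70.05 * 161.7984 / 23.06
Fc = 11333.9779 / 23.06 = 491.4995 N

491.4995 N


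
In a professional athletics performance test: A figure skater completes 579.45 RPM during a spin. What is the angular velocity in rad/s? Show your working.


omega = RPM * 2 * pi / 60
omega = 579.45 * 2 * 3.14159 / 60
omega = 3640.7917 / 60 = 60.6799 rad/s

60.6799 rad/s


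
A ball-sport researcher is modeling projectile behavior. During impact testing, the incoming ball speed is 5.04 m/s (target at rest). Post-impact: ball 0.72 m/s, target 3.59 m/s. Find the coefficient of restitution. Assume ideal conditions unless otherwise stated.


e = (v2_after - v1_after) / (v1_before - v2_before)
Numerator = 3.59 - 0.72 = 2.87
Denominator = 5.04 - 0 = 5.04
e = 2.87 / 5.04 = 0.5694

0.5694


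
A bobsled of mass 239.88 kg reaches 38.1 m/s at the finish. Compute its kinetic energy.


KE = 0.5 * m * v^2
KE = 0.5 * 239.88 * 38.1^2
KE = 0.5 * 239.88 * 1451.61 = 174106.1034 J

174106.1034 J


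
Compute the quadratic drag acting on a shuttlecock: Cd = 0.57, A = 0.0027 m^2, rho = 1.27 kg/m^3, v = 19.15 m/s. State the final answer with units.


Fd = 0.5 * Cd * rho * A * v^2
Fd = 0.5 * 0.57 * 1.27 * 0.0027 * 19.15^2
v^2 = 366.7225
Fd = 0.5 * 0.57 * 1.27 * 0.0027 * 366.7225 = 0.3584 N

0.3584 N


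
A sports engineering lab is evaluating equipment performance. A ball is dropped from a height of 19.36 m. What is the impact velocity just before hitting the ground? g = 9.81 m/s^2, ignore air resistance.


v = sqrt(2 * g * h)
v = sqrt(2 * 9.81 * 19.36)
v = sqrt(379.8432) = 19.4896 m/s

19.4896 m/s


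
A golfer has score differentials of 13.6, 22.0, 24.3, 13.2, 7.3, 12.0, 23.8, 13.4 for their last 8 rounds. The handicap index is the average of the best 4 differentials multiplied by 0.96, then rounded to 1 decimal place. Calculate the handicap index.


All differentials: 13.6, 22.0, 24.3, 13.2, 7.3, 12.0, 23.8, 13.4
Sorted: 7.3, 12.0, 13.2, 13.4, 13.6, 22.0, 23.8, 24.3
Best 4: 7.3, 12.0, 13.2, 13.4
Average of best = 45.9 / 4 = 11.475
Raw index = 11.475 * 0.96 = 11.016
Handicap index = round(11.016, 1) = 11.0

11.0


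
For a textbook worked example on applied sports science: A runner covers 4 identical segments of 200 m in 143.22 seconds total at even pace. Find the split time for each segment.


Split time = total_time / n_laps = 143.22 / 4
Split time = 35.805 s per lap

35.805 s


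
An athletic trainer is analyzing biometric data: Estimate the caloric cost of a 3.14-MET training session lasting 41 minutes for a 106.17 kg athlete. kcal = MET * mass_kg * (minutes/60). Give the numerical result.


kcal = MET * mass * time_hr
Convert time: 41 min = 0.6833 hr
kcal = 3.14 * 106.17 * 0.6833
kcal = 227.8054 kcal

227.8054 kcal


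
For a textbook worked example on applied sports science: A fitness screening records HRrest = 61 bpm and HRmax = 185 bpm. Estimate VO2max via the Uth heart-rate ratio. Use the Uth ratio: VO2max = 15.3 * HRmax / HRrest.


VO2max = 15.3 * HRmax / HRrest
VO2max = 15.3 * 185 / 61
VO2max = 2830.5 / 61 = 46.4016 mL/kg/min

46.4016 mL/kg/min


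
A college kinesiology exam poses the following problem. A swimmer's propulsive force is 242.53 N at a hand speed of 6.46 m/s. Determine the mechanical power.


P = F * v
P = 242.53 * 6.46
P = 1566.7438 W

1566.7438 W


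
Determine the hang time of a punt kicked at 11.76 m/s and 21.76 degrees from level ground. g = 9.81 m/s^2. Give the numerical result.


T = 2*v*sin(theta)/g
sin(theta) = sin(21.76 deg) = 0.3707
T = 2*11.76*0.3707 / 9.81
T = 8.7193 / 9.81 = 0.8888 s

0.8888 s


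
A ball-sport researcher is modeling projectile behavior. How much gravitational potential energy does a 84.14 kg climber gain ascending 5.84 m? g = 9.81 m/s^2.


PE = m * g * h
PE = 84.14 * 9.81 * 5.84
PE = 825.4134 * 5.84 = 4820.4143 J

4820.4143 J


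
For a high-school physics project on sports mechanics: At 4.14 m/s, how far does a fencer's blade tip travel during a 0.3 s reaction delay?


d = v * t
d = 4.14 * 0.3
d = 1.242 m

1.242 m


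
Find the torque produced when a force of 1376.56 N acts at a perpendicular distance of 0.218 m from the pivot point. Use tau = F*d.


tau = F * d
tau = 1376.56 * 0.218
tau = 300.0901 N*m

300.0901 N*m


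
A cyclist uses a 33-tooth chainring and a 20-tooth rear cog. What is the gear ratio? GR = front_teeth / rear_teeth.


GR = front_teeth / rear_teeth
GR = 33 / 20
GR = 1.65

1.65


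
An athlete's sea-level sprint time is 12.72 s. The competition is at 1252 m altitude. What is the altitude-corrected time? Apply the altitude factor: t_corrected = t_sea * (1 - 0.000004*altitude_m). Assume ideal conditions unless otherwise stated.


Correction factor = 1 - 0.000004 * 1252 = 0.994992
t_corrected = t_sea * factor = 12.72 * 0.994992
t_corrected = 12.6563 s

12.6563 s


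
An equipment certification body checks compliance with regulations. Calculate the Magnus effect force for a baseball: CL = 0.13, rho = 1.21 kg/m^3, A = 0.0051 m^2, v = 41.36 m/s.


FM = 0.5 * CL * rho * A * v^2
FM = 0.5 * 0.13 * 1.21 * 0.0051 * 41.36^2
v^2 = 1710.6496
FM = 0.5 * 0.13 * 1.21 * 0.0051 * 1710.6496 = 0.6862 N

0.6862 N


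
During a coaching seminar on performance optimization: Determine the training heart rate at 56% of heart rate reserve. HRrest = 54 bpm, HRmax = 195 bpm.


Target = HRrest + pct*(HRmax - HRrest)
Heart rate reserve = HRmax - HRrest = 195 - 54 = 141 bpm
Fraction = 56% = 0.56
Target = 54 + 0.56 * 141
Target = 54 + 78.96 = 132.96 bpm

132.96 bpm


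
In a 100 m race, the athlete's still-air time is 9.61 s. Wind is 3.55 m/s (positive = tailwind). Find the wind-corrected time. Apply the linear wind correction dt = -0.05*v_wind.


dt = -0.05 * v_wind = -0.05 * 3.55 = -0.1775 s
t_corrected = t_still + dt = 9.61 + (-0.1775)
t_corrected = 9.4325 s

9.4325 s


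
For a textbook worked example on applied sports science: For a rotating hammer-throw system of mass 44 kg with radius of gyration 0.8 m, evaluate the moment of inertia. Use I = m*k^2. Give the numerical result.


I = m * k^2
I = 44 * 0.8^2
I = 44 * 0.64 = 28.16 kg*m^2

28.16 kg*m^2


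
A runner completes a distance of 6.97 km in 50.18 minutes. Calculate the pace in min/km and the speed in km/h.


Pace = time / distance = 50.18 min / 6.97 km = 7.1994 min/km
Speed = distance / time_in_hours = 6.97 / 0.8363 hr
Speed = 8.334 km/h

7.1994 min/km, 8.334 km/h


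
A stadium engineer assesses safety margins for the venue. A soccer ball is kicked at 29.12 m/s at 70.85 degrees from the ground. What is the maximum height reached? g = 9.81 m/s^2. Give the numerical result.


H = (v*sin(theta))^2 / (2*g)
vy = v*sin(theta) = 29.12 * sin(70.85 deg) = 27.5086 m/s
H = vy^2 / (2*g) = 756.7223 / (2*9.81)
H = 756.7223 / 19.62 = 38.5689 m

38.5689 m


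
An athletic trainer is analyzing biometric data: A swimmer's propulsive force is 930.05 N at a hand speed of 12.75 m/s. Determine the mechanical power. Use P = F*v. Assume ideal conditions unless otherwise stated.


P = F * v
P = 930.05 * 12.75
P = 11858.1375 W

11858.1375 W


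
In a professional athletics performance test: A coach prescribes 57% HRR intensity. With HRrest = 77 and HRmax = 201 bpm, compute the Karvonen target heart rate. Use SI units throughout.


Target = HRrest + pct*(HRmax - HRrest)
Heart rate reserve = HRmax - HRrest = 201 - 77 = 124 bpm
Fraction = 57% = 0.57
Target = 77 + 0.57 * 124
Target = 77 + 70.68 = 147.68 bpm

147.68 bpm


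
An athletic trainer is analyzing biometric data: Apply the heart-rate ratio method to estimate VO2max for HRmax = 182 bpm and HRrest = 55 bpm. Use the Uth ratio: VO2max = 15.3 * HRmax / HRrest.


VO2max = 15.3 * HRmax / HRrest
VO2max = 15.3 * 182 / 55
VO2max = 2784.6 / 55 = 50.6291 mL/kg/min

50.6291 mL/kg/min


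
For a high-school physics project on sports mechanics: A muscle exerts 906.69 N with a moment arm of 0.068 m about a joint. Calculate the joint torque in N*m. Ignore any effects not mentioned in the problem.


tau = F * d
tau = 906.69 * 0.068
tau = 61.6549 N*m

61.6549 N*m


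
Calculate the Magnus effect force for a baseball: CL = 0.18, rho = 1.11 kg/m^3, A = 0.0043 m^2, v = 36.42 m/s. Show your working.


FM = 0.5 * CL * rho * A * v^2
FM = 0.5 * 0.18 * 1.11 * 0.0043 * 36.42^2
v^2 = 1326.4164
FM = 0.5 * 0.18 * 1.11 * 0.0043 * 1326.4164 = 0.5698 N

0.5698 N


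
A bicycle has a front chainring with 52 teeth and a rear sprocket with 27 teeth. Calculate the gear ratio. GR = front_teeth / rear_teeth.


GR = front_teeth / rear_teeth
GR = 52 / 27
GR = 1.9259

1.9259


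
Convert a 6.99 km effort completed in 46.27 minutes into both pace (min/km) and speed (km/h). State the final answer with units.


Pace = time / distance = 46.27 min / 6.99 km = 6.6195 min/km
Speed = distance / time_in_hours = 6.99 / 0.7712 hr
Speed = 9.0642 km/h

6.6195 min/km, 9.0642 km/h


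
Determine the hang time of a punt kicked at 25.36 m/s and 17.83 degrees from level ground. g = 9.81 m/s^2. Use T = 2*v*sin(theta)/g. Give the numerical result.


T = 2*v*sin(theta)/g
sin(theta) = sin(17.83 deg) = 0.3062
T = 2*25.36*0.3062 / 9.81
T = 15.5301 / 9.81 = 1.5831 s

1.5831 s


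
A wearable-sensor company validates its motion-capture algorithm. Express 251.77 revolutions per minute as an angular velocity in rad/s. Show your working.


omega = RPM * 2 * pi / 60
omega = 251.77 * 2 * 3.14159 / 60
omega = 1581.9176 / 60 = 26.3653 rad/s

26.3653 rad/s


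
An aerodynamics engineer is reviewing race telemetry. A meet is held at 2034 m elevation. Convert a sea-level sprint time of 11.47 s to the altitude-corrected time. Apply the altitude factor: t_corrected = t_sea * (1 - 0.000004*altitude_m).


Correction factor = 1 - 0.000004 * 2034 = 0.991864
t_corrected = t_sea * factor = 11.47 * 0.991864
t_corrected = 11.3767 s

11.3767 s


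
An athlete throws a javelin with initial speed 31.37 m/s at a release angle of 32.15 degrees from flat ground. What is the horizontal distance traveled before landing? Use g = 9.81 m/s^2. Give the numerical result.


R = v^2 * sin(2*theta) / g
Convert angle to radians: theta = 32.15 deg = 0.5611 rad
sin(2*theta) = sin(1.1222) = 0.9011
R = 31.37^2 * 0.9011 / 9.81
R = 984.0769 * 0.9011 / 9.81 = 90.3903 m

90.3903 m


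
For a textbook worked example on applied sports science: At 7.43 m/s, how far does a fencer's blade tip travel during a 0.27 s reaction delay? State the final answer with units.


d = v * t
d = 7.43 * 0.27
d = 2.0061 m

2.0061 m


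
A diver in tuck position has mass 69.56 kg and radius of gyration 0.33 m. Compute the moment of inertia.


I = m * k^2
I = 69.56 * 0.33^2
I = 69.56 * 0.1089 = 7.5751 kg*m^2

7.5751 kg*m^2


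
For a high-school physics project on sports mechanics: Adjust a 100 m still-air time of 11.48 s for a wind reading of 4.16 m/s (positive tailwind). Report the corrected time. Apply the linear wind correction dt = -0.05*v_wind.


dt = -0.05 * v_wind = -0.05 * 4.16 = -0.208 s
t_corrected = t_still + dt = 11.48 + (-0.208)
t_corrected = 11.272 s

11.272 s


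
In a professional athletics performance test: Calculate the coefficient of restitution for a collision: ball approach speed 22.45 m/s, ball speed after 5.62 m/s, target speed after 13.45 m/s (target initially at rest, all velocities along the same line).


e = (v2_after - v1_after) / (v1_before - v2_before)
Numerator = 13.45 - 5.62 = 7.83
Denominator = 22.45 - 0 = 22.45
e = 7.83 / 22.45 = 0.3488

0.3488


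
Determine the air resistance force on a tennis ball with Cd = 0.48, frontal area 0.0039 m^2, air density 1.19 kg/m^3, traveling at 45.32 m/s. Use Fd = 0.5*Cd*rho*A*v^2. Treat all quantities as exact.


Fd = 0.5 * Cd * rho * A * v^2
Fd = 0.5 * 0.48 * 1.19 * 0.0039 * 45.32^2
v^2 = 2053.9024
Fd = 0.5 * 0.48 * 1.19 * 0.0039 * 2053.9024 = 2.2877 N

2.2877 N


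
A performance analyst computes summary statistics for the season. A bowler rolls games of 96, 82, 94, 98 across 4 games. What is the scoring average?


Average = sum / n
Sum = 370
Average = 370 / 4 = 92.5

92.5


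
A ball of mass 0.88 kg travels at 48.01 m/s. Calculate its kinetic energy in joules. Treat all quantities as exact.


KE = 0.5 * m * v^2
KE = 0.5 * 0.88 * 48.01^2
KE = 0.5 * 0.88 * 2304.9601 = 1014.1824 J

1014.1824 J


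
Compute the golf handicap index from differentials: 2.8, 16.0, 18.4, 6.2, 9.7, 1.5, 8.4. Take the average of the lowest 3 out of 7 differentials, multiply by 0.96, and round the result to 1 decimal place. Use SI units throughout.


All differentials: 2.8, 16.0, 18.4, 6.2, 9.7, 1.5, 8.4
Sorted: 1.5, 2.8, 6.2, 8.4, 9.7, 16.0, 18.4
Best 3: 1.5, 2.8, 6.2
Average of best = 10.5 / 3 = 3.5
Raw index = 3.5 * 0.96 = 3.36
Handicap index = round(3.36, 1) = 3.4

3.4


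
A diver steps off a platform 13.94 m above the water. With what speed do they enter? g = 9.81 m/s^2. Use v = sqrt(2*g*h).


v = sqrt(2 * g * h)
v = sqrt(2 * 9.81 * 13.94)
v = sqrt(273.5028) = 16.5379 m/s

16.5379 m/s


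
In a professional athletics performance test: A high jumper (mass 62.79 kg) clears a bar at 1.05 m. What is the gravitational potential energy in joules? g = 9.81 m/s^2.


PE = m * g * h
PE = 62.79 * 9.81 * 1.05
PE = 615.9699 * 1.05 = 646.7684 J

646.7684 J


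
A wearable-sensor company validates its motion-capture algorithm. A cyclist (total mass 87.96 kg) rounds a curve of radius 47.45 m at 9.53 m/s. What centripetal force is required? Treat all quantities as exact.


Fc = m * v^2 / r
v^2 = 9.53^2 = 90.8209
Fc = 87.96 * 90.8209 / 47.45
Fc = 7988.6064 / 47.45 = 168.3584 N

168.3584 N


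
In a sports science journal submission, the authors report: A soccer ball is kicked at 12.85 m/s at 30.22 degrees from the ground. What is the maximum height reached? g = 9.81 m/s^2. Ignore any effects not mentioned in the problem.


H = (v*sin(theta))^2 / (2*g)
vy = v*sin(theta) = 12.85 * sin(30.22 deg) = 6.4677 m/s
H = vy^2 / (2*g) = 41.8309 / (2*9.81)
H = 41.8309 / 19.62 = 2.1321 m

2.1321 m


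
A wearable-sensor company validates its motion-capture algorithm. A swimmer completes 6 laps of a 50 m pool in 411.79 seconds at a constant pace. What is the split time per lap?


Split time = total_time / n_laps = 411.79 / 6
Split time = 68.6317 s per lap

68.6317 s


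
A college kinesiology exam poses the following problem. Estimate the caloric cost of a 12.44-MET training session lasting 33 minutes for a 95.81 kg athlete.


kcal = MET * mass * time_hr
Convert time: 33 min = 0.55 hr
kcal = 12.44 * 95.81 * 0.55
kcal = 655.532 kcal

655.532 kcal


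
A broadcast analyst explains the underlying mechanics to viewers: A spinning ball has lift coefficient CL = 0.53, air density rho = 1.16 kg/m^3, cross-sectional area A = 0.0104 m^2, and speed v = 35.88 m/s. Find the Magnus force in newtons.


FM = 0.5 * CL * rho * A * v^2
FM = 0.5 * 0.53 * 1.16 * 0.0104 * 35.88^2
v^2 = 1287.3744
FM = 0.5 * 0.53 * 1.16 * 0.0104 * 1287.3744 = 4.1157 N

4.1157 N


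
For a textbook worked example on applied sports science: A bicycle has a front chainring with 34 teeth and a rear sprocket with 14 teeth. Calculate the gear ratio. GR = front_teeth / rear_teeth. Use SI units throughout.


GR = front_teeth / rear_teeth
GR = 34 / 14
GR = 2.4286

2.4286


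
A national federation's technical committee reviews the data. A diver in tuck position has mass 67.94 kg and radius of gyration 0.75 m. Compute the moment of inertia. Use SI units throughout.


I = m * k^2
I = 67.94 * 0.75^2
I = 67.94 * 0.5625 = 38.2163 kg*m^2

38.2163 kg*m^2


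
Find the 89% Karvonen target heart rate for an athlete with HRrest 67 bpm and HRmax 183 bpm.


Target = HRrest + pct*(HRmax - HRrest)
Heart rate reserve = HRmax - HRrest = 183 - 67 = 116 bpm
Fraction = 89% = 0.89
Target = 67 + 0.89 * 116
Target = 67 + 103.24 = 170.24 bpm

170.24 bpm


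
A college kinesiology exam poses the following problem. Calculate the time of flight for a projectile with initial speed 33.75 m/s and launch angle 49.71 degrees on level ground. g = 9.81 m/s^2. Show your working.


T = 2*v*sin(theta)/g
sin(theta) = sin(49.71 deg) = 0.7628
T = 2*33.75*0.7628 / 9.81
T = 51.4877 / 9.81 = 5.2485 s

5.2485 s


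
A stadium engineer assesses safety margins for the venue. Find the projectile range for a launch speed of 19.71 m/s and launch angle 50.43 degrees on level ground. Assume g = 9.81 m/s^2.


R = v^2 * sin(2*theta) / g
Convert angle to radians: theta = 50.43 deg = 0.8802 rad
sin(2*theta) = sin(1.7603) = 0.9821
R = 19.71^2 * 0.9821 / 9.81
R = 388.4841 * 0.9821 / 9.81 = 38.8916 m

38.8916 m


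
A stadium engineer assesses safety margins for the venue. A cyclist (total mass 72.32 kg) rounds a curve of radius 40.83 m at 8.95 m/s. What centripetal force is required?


Fc = m * v^2 / r
v^2 = 8.95^2 = 80.1025
Fc = 72.32 * 80.1025 / 40.83
Fc = 5793.0128 / 40.83 = 141.8813 N

141.8813 N


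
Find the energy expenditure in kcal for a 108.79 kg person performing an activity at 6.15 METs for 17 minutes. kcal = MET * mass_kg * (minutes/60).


kcal = MET * mass * time_hr
Convert time: 17 min = 0.2833 hr
kcal = 6.15 * 108.79 * 0.2833
kcal = 189.5666 kcal

189.5666 kcal


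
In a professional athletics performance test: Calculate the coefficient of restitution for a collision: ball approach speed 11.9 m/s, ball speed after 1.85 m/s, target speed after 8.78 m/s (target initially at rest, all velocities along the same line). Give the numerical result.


e = (v2_after - v1_after) / (v1_before - v2_before)
Numerator = 8.78 - 1.85 = 6.93
Denominator = 11.9 - 0 = 11.9
e = 6.93 / 11.9 = 0.5824

0.5824


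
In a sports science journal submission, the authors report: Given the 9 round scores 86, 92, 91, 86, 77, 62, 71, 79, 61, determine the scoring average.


Average = sum / n
Sum = 705
Average = 705 / 9 = 78.3333

78.3333


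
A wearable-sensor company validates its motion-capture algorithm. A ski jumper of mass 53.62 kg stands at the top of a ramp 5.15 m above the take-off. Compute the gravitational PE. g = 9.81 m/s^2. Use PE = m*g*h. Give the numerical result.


PE = m * g * h
PE = 53.62 * 9.81 * 5.15
PE = 526.0122 * 5.15 = 2708.9628 J

2708.9628 J


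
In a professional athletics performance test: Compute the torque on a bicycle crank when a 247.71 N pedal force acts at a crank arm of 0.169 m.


tau = F * d
tau = 247.71 * 0.169
tau = 41.863 N*m

41.863 N*m


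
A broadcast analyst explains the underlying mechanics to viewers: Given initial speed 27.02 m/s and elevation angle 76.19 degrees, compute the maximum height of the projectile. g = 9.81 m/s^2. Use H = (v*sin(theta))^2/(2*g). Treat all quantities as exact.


H = (v*sin(theta))^2 / (2*g)
vy = v*sin(theta) = 27.02 * sin(76.19 deg) = 26.2389 m/s
H = vy^2 / (2*g) = 688.4811 / (2*9.81)
H = 688.4811 / 19.62 = 35.0908 m

35.0908 m


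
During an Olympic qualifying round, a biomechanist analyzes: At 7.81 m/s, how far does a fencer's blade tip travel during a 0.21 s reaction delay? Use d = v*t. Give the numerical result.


d = v * t
d = 7.81 * 0.21
d = 1.6401 m

1.6401 m


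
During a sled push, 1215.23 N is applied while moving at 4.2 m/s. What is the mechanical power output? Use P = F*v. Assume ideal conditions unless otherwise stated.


P = F * v
P = 1215.23 * 4.2
P = 5103.966 W

5103.966 W


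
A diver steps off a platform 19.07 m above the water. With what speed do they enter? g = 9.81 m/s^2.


v = sqrt(2 * g * h)
v = sqrt(2 * 9.81 * 19.07)
v = sqrt(374.1534) = 19.343 m/s

19.343 m/s


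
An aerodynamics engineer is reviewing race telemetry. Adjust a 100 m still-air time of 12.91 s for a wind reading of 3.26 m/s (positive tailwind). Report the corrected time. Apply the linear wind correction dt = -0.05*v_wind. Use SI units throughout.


dt = -0.05 * v_wind = -0.05 * 3.26 = -0.163 s
t_corrected = t_still + dt = 12.91 + (-0.163)
t_corrected = 12.747 s

12.747 s


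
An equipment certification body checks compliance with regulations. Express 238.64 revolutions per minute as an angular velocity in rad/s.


omega = RPM * 2 * pi / 60
omega = 238.64 * 2 * 3.14159 / 60
omega = 1499.4193 / 60 = 24.9903 rad/s

24.9903 rad/s


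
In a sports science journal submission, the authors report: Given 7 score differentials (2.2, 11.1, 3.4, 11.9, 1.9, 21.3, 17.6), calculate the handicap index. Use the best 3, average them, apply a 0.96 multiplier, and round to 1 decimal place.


All differentials: 2.2, 11.1, 3.4, 11.9, 1.9, 21.3, 17.6
Sorted: 1.9, 2.2, 3.4, 11.1, 11.9, 17.6, 21.3
Best 3: 1.9, 2.2, 3.4
Average of best = 7.5 / 3 = 2.5
Raw index = 2.5 * 0.96 = 2.4
Handicap index = round(2.4, 1) = 2.4

2.4


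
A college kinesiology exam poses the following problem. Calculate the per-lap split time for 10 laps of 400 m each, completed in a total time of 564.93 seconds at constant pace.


Split time = total_time / n_laps = 564.93 / 10
Split time = 56.493 s per lap

56.493 s


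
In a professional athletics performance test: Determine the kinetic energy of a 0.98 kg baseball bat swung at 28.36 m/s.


KE = 0.5 * m * v^2
KE = 0.5 * 0.98 * 28.36^2
KE = 0.5 * 0.98 * 804.2896 = 394.1019 J

394.1019 J


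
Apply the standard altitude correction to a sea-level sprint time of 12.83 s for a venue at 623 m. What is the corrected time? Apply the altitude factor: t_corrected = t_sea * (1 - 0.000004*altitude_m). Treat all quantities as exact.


Correction factor = 1 - 0.000004 * 623 = 0.997508
t_corrected = t_sea * factor = 12.83 * 0.997508
t_corrected = 12.798 s

12.798 s


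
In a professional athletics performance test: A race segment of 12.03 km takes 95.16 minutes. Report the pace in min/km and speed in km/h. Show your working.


Pace = time / distance = 95.16 min / 12.03 km = 7.9102 min/km
Speed = distance / time_in_hours = 12.03 / 1.586 hr
Speed = 7.5851 km/h

7.9102 min/km, 7.5851 km/h


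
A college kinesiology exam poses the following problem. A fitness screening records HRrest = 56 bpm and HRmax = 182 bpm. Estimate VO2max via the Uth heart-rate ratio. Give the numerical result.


VO2max = 15.3 * HRmax / HRrest
VO2max = 15.3 * 182 / 56
VO2max = 2784.6 / 56 = 49.725 mL/kg/min

49.725 mL/kg/min


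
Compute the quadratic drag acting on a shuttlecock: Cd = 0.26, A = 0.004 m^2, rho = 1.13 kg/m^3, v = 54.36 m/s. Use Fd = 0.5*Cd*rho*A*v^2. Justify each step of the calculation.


Fd = 0.5 * Cd * rho * A * v^2
Fd = 0.5 * 0.26 * 1.13 * 0.004 * 54.36^2
v^2 = 2955.0096
Fd = 0.5 * 0.26 * 1.13 * 0.004 * 2955.0096 = 1.7364 N

1.7364 N


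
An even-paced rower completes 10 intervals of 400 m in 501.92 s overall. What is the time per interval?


Split time = total_time / n_laps = 501.92 / 10
Split time = 50.192 s per lap

50.192 s


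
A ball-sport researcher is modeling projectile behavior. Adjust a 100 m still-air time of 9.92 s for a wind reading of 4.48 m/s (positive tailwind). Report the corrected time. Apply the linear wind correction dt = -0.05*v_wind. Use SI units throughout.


dt = -0.05 * v_wind = -0.05 * 4.48 = -0.224 s
t_corrected = t_still + dt = 9.92 + (-0.224)
t_corrected = 9.696 s

9.696 s


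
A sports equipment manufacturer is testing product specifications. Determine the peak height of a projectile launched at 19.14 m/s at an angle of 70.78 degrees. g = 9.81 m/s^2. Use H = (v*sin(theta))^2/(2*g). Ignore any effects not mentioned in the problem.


H = (v*sin(theta))^2 / (2*g)
vy = v*sin(theta) = 19.14 * sin(70.78 deg) = 18.0732 m/s
H = vy^2 / (2*g) = 326.6393 / (2*9.81)
H = 326.6393 / 19.62 = 16.6483 m

16.6483 m


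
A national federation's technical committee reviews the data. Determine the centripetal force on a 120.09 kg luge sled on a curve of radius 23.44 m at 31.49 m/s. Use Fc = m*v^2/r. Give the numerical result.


Fc = m * v^2 / r
v^2 = 31.49^2 = 991.6201
Fc = 120.09 * 991.6201 / 23.44
Fc = 119083.6578 / 23.44 = 5080.3608 N

5080.3608 N


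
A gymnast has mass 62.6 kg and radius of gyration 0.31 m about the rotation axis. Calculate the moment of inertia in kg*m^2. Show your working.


I = m * k^2
I = 62.6 * 0.31^2
I = 62.6 * 0.0961 = 6.0159 kg*m^2

6.0159 kg*m^2


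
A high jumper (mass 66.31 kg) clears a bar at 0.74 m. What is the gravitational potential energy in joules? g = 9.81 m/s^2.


PE = m * g * h
PE = 66.31 * 9.81 * 0.74
PE = 650.5011 * 0.74 = 481.3708 J

481.3708 J


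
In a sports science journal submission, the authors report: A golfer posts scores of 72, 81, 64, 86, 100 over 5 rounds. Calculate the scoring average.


Average = sum / n
Sum = 403
Average = 403 / 5 = 80.6

80.6


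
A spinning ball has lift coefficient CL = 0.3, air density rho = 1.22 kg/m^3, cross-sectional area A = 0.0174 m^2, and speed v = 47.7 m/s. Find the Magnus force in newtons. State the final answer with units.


FM = 0.5 * CL * rho * A * v^2
FM = 0.5 * 0.3 * 1.22 * 0.0174 * 47.7^2
v^2 = 2275.29
FM = 0.5 * 0.3 * 1.22 * 0.0174 * 2275.29 = 7.245 N

7.245 N


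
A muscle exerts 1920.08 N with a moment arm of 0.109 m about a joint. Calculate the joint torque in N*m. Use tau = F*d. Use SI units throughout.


tau = F * d
tau = 1920.08 * 0.109
tau = 209.2887 N*m

209.2887 N*m


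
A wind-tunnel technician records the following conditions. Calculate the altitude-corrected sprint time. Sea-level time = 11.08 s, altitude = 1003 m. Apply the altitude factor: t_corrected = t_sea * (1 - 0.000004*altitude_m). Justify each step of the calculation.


Correction factor = 1 - 0.000004 * 1003 = 0.995988
t_corrected = t_sea * factor = 11.08 * 0.995988
t_corrected = 11.0355 s

11.0355 s


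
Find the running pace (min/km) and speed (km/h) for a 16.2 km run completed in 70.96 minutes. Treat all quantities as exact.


Pace = time / distance = 70.96 min / 16.2 km = 4.3802 min/km
Speed = distance / time_in_hours = 16.2 / 1.1827 hr
Speed = 13.6979 km/h

4.3802 min/km, 13.6979 km/h


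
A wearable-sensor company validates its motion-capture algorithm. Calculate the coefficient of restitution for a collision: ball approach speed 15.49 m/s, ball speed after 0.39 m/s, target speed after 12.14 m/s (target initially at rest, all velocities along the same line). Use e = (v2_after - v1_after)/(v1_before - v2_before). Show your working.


e = (v2_after - v1_after) / (v1_before - v2_before)
Numerator = 12.14 - 0.39 = 11.75
Denominator = 15.49 - 0 = 15.49
e = 11.75 / 15.49 = 0.7586

0.7586


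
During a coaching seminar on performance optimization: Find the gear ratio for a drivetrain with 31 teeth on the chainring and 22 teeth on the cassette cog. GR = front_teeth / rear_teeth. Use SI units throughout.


GR = front_teeth / rear_teeth
GR = 31 / 22
GR = 1.4091

1.4091


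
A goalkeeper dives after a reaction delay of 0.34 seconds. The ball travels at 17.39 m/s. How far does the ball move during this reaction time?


d = v * t
d = 17.39 * 0.34
d = 5.9126 m

5.9126 m


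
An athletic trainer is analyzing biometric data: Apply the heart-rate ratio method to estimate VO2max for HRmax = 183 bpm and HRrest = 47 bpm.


VO2max = 15.3 * HRmax / HRrest
VO2max = 15.3 * 183 / 47
VO2max = 2799.9 / 47 = 59.5723 mL/kg/min

59.5723 mL/kg/min


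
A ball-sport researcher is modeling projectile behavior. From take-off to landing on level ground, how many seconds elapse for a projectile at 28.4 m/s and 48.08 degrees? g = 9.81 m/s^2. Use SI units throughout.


T = 2*v*sin(theta)/g
sin(theta) = sin(48.08 deg) = 0.7441
T = 2*28.4*0.7441 / 9.81
T = 42.2637 / 9.81 = 4.3082 s

4.3082 s


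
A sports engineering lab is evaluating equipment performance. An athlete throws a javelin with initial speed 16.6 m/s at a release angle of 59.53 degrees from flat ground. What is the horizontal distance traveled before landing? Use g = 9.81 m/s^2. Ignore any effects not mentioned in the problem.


R = v^2 * sin(2*theta) / g
Convert angle to radians: theta = 59.53 deg = 1.039 rad
sin(2*theta) = sin(2.078) = 0.8741
R = 16.6^2 * 0.8741 / 9.81
R = 275.56 * 0.8741 / 9.81 = 24.5535 m

24.5535 m


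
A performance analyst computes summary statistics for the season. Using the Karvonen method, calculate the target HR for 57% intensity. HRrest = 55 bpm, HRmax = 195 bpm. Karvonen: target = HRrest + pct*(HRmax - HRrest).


Target = HRrest + pct*(HRmax - HRrest)
Heart rate reserve = HRmax - HRrest = 195 - 55 = 140 bpm
Fraction = 57% = 0.57
Target = 55 + 0.57 * 140
Target = 55 + 79.8 = 134.8 bpm

134.8 bpm


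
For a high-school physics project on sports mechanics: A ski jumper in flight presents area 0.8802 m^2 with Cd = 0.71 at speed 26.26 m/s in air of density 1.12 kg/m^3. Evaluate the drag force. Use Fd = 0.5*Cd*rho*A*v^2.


Fd = 0.5 * Cd * rho * A * v^2
Fd = 0.5 * 0.71 * 1.12 * 0.8802 * 26.26^2
v^2 = 689.5876
Fd = 0.5 * 0.71 * 1.12 * 0.8802 * 689.5876 = 241.3333 N

241.3333 N


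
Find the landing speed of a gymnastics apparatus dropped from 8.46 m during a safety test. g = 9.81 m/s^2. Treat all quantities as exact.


v = sqrt(2 * g * h)
v = sqrt(2 * 9.81 * 8.46)
v = sqrt(165.9852) = 12.8835 m/s

12.8835 m/s


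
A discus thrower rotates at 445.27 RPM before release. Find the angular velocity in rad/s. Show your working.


omega = RPM * 2 * pi / 60
omega = 445.27 * 2 * 3.14159 / 60
omega = 2797.7139 / 60 = 46.6286 rad/s

46.6286 rad/s


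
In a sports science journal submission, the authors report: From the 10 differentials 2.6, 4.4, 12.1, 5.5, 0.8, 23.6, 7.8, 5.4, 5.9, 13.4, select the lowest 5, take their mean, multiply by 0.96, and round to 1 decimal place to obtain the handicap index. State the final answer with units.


All differentials: 2.6, 4.4, 12.1, 5.5, 0.8, 23.6, 7.8, 5.4, 5.9, 13.4
Sorted: 0.8, 2.6, 4.4, 5.4, 5.5, 5.9, 7.8, 12.1, 13.4, 23.6
Best 5: 0.8, 2.6, 4.4, 5.4, 5.5
Average of best = 18.7 / 5 = 3.74
Raw index = 3.74 * 0.96 = 3.5904
Handicap index = round(3.5904, 1) = 3.6

3.6


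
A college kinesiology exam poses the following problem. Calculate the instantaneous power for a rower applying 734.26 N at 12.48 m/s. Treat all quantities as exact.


P = F * v
P = 734.26 * 12.48
P = 9163.5648 W

9163.5648 W


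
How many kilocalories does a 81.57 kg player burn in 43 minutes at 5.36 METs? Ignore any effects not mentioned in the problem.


kcal = MET * mass * time_hr
Convert time: 43 min = 0.7167 hr
kcal = 5.36 * 81.57 * 0.7167
kcal = 313.3376 kcal

313.3376 kcal


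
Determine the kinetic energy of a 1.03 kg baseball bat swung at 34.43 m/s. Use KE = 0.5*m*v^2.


KE = 0.5 * m * v^2
KE = 0.5 * 1.03 * 34.43^2
KE = 0.5 * 1.03 * 1185.4249 = 610.4938 J

610.4938 J


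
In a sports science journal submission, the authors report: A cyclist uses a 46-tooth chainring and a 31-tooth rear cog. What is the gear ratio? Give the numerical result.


GR = front_teeth / rear_teeth
GR = 46 / 31
GR = 1.4839

1.4839
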